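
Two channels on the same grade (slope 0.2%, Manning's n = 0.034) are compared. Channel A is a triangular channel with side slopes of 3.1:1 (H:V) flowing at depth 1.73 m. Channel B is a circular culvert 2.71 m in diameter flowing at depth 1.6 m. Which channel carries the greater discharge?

channel A

Channel A: For a triangular section with side slope z = 3.1: A = zy² = 3.1×1.73² = 9.278 m²; P = 2y√(1+z²) = 2×1.73×3.257 = 11.27 m. Hydraulic radius R = A/P = 9.278/11.27 = 0.8232 m. Q_A = (1/0.034)·9.278·0.8232^(2/3)·√0.002 = 10.72 m³/s.
Channel B: For a circular section of diameter D = 2.71 m at depth y = 1.6 m, the central angle is θ = 2 arccos(1 − 2y/D) = 3.505 rad. Then A = (D²/8)(θ − sin θ) = 3.544 m² and P = Dθ/2 = 4.75 m. Hydraulic radius R = A/P = 3.544/4.75 = 0.7462 m. Q_B = (1/0.034)·3.544·0.7462^(2/3)·√0.002 = 3.836 m³/s.
Q_A = 10.72 m³/s vs Q_B = 3.836 m³/s, so channel A carries more.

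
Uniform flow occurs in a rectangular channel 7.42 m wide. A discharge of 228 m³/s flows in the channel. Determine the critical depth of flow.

y_c = 4.58 m

For a rectangular channel, critical depth y_c = (q²/g)^(1/3) where q = Q/b = 228/7.42 = 30.73 m²/s.
So y_c = (30.73²/9.81)^(1/3) = 4.58 m.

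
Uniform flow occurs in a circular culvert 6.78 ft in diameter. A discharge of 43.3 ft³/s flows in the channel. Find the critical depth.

y_c = 1.68 ft

At critical depth, Q² T / (g A³) = 1, i.e. A³/T = Q²/g = 43.3²/32.2 = 58.23.
At y = 2.08 ft: A³/T = 132.7 — high.
At y = 1.68 ft: A³/T = 57.85 — close enough.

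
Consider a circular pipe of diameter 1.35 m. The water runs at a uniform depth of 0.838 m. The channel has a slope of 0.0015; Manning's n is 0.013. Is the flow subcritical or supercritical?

For a circular section of diameter D = 1.35 m at depth y = 0.838 m, the central angle is θ = 2 arccos(1 − 2y/D) = 3.629 rad. Then A = (D²/8)(θ − sin θ) = 0.9336 m² and P = Dθ/2 = 2.45 m.
Hydraulic radius R = A/P = 0.9336/2.45 = 0.3811 m.
V = (1/n) R^(2/3) √S = (1/0.013) × 0.3811^(2/3) × √0.0015 = 1.566 m/s. Hydraulic depth D_h = A/T = 0.9336/1.31 = 0.7126 m.
Froude number Fr = V/√(g·D_h) = 1.566/√(9.81×0.7126) = 0.592, which is less than 1, so the flow is subcritical.

subcritical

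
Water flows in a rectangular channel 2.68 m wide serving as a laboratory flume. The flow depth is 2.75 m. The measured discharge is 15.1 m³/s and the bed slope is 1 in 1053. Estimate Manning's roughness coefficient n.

Flow area A = b·y = 2.68 × 2.75 = 7.37 m². Wetted perimeter P = b + 2y = 2.68 + 2×2.75 = 8.18 m.
Hydraulic radius R = A/P = 7.37/8.18 = 0.901 m.
Rearranging Manning's equation: n = (1/Q) A R^(2/3) S^(1/2) = (1/15.1) × 7.37 × 0.901^(2/3) × √0.0009497 = 0.014.

n = 0.014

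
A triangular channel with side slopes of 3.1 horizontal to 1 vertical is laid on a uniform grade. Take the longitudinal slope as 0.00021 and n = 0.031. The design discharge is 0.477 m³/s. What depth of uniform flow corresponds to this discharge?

y_n = 0.794 m

Manning's equation rearranged: A R^(2/3) = nQ / (1·√S) = 0.031 × 0.477 / (√0.00021) = 1.02.
Trying y = 0.977 m: A R^(2/3) = 1.776 — over.
Trying y = 0.552 m: A R^(2/3) = 0.3874 — short.
Trying y = 0.794 m: A R^(2/3) = 1.021 — close enough.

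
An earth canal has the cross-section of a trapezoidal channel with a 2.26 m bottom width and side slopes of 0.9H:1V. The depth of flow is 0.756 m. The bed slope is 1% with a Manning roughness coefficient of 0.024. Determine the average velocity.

V = 2.69 m/s

With bottom width b = 2.26 m and side slope z = 0.9: A = (b + zy)y = (2.26 + 0.9×0.756)×0.756 = 2.223 m²; P = b + 2y√(1+z²) = 2.26 + 2×0.756×1.345 = 4.294 m.
Hydraulic radius R = A/P = 2.223/4.294 = 0.5177 m.
From Manning's equation, V = (1/n) R^(2/3) S^(1/2) = (1/0.024) × 0.5177^(2/3) × 0.01^(1/2) = 2.69 m/s.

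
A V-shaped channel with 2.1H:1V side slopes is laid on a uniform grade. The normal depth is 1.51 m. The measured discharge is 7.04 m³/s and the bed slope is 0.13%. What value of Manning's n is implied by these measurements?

n = 0.019

For a triangular section with side slope z = 2.1: A = zy² = 2.1×1.51² = 4.788 m²; P = 2y√(1+z²) = 2×1.51×2.326 = 7.024 m.
Hydraulic radius R = A/P = 4.788/7.024 = 0.6817 m.
Rearranging Manning's equation: n = (1/Q) A R^(2/3) S^(1/2) = (1/7.04) × 4.788 × 0.6817^(2/3) × √0.0013 = 0.019.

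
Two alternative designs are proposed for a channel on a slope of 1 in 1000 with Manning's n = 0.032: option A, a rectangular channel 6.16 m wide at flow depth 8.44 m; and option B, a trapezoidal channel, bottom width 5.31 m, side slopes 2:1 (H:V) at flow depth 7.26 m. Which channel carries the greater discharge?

Channel A: Flow area A = b·y = 6.16 × 8.44 = 51.99 m². Wetted perimeter P = b + 2y = 6.16 + 2×8.44 = 23.04 m. Hydraulic radius R = A/P = 51.99/23.04 = 2.257 m. Q_A = (1/0.032)·51.99·2.257^(2/3)·√0.001 = 88.39 m³/s.
Channel B: With bottom width b = 5.31 m and side slope z = 2: A = (b + zy)y = (5.31 + 2×7.26)×7.26 = 144 m²; P = b + 2y√(1+z²) = 5.31 + 2×7.26×2.236 = 37.78 m. Hydraulic radius R = A/P = 144/37.78 = 3.811 m. Q_B = (1/0.032)·144·3.811^(2/3)·√0.001 = 347.1 m³/s.
Q_A = 88.39 m³/s vs Q_B = 347.1 m³/s, so channel B carries more.

channel B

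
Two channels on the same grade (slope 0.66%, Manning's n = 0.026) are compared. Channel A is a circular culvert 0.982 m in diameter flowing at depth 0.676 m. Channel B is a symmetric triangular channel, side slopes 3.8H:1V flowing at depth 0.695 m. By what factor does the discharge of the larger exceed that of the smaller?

Channel A: For a circular section of diameter D = 0.982 m at depth y = 0.676 m, the central angle is θ = 2 arccos(1 − 2y/D) = 3.914 rad. Then A = (D²/8)(θ − sin θ) = 0.556 m² and P = Dθ/2 = 1.922 m. Hydraulic radius R = A/P = 0.556/1.922 = 0.2893 m. Q_A = (1/0.026)·0.556·0.2893^(2/3)·√0.0066 = 0.7598 m³/s.
Channel B: For a triangular section with side slope z = 3.8: A = zy² = 3.8×0.695² = 1.835 m²; P = 2y√(1+z²) = 2×0.695×3.929 = 5.462 m. Hydraulic radius R = A/P = 1.835/5.462 = 0.3361 m. Q_B = (1/0.026)·1.835·0.3361^(2/3)·√0.0066 = 2.772 m³/s.
The larger discharge is 2.772 m³/s and the smaller is 0.7598 m³/s; the ratio is 3.65.

3.65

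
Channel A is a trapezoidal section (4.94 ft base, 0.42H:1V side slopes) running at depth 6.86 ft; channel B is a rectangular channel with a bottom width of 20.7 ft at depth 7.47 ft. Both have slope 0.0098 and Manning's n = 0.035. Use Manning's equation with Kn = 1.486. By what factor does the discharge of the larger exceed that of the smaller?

3.95

Channel A: With bottom width b = 4.94 ft and side slope z = 0.42: A = (b + zy)y = (4.94 + 0.42×6.86)×6.86 = 53.65 ft²; P = b + 2y√(1+z²) = 4.94 + 2×6.86×1.085 = 19.82 ft. Hydraulic radius R = A/P = 53.65/19.82 = 2.707 ft. Q_A = (1.486/0.035)·53.65·2.707^(2/3)·√0.0098 = 438 ft³/s.
Channel B: Flow area A = b·y = 20.7 × 7.47 = 154.6 ft². Wetted perimeter P = b + 2y = 20.7 + 2×7.47 = 35.64 ft. Hydraulic radius R = A/P = 154.6/35.64 = 4.339 ft. Q_B = (1.486/0.035)·154.6·4.339^(2/3)·√0.0098 = 1729 ft³/s.
The larger discharge is 1729 ft³/s and the smaller is 438 ft³/s; the ratio is 3.95.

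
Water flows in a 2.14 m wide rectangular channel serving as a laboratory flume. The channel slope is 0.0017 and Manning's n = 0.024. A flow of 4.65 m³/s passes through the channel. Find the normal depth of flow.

y_n = 1.68 m

Manning's equation rearranged: A R^(2/3) = nQ / (1·√S) = 0.024 × 4.65 / (√0.0017) = 2.707.
At y = 2.12 m: A R^(2/3) = 3.614 — high.
At y = 1.38 m: A R^(2/3) = 2.107 — low.
At y = 1.68 m: A R^(2/3) = 2.708 — matches.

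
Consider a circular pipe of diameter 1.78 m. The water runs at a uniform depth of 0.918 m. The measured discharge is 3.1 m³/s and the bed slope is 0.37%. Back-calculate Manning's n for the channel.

n = 0.015

For a circular section of diameter D = 1.78 m at depth y = 0.918 m, the central angle is θ = 2 arccos(1 − 2y/D) = 3.205 rad. Then A = (D²/8)(θ − sin θ) = 1.294 m² and P = Dθ/2 = 2.852 m.
Hydraulic radius R = A/P = 1.294/2.852 = 0.4537 m.
Rearranging Manning's equation: n = (1/Q) A R^(2/3) S^(1/2) = (1/3.1) × 1.294 × 0.4537^(2/3) × √0.0037 = 0.015.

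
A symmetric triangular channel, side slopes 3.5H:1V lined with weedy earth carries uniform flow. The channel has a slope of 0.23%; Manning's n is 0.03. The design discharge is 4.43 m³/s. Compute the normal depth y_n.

Manning's equation rearranged: A R^(2/3) = nQ / (1·√S) = 0.03 × 4.43 / (√0.0023) = 2.771.
At y = 0.881 m: A R^(2/3) = 1.532 — too small.
At y = 1.3 m: A R^(2/3) = 4.324 — too large.
At y = 1.1 m: A R^(2/3) = 2.77 — close enough.

y_n = 1.1 m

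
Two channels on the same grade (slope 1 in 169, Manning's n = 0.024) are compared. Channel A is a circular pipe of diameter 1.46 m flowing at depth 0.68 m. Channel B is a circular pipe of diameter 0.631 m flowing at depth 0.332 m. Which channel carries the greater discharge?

Channel A: For a circular section of diameter D = 1.46 m at depth y = 0.68 m, the central angle is θ = 2 arccos(1 − 2y/D) = 3.004 rad. Then A = (D²/8)(θ − sin θ) = 0.7641 m² and P = Dθ/2 = 2.193 m. Hydraulic radius R = A/P = 0.7641/2.193 = 0.3484 m. Q_A = (1/0.024)·0.7641·0.3484^(2/3)·√0.005917 = 1.213 m³/s.
Channel B: For a circular section of diameter D = 0.631 m at depth y = 0.332 m, the central angle is θ = 2 arccos(1 − 2y/D) = 3.246 rad. Then A = (D²/8)(θ − sin θ) = 0.1668 m² and P = Dθ/2 = 1.024 m. Hydraulic radius R = A/P = 0.1668/1.024 = 0.1628 m. Q_B = (1/0.024)·0.1668·0.1628^(2/3)·√0.005917 = 0.1594 m³/s.
Q_A = 1.213 m³/s vs Q_B = 0.1594 m³/s, so channel A carries more.

channel A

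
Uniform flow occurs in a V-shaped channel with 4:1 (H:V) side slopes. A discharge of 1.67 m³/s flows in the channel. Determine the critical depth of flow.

At critical depth, Q² T / (g A³) = 1, i.e. A³/T = Q²/g = 1.67²/9.81 = 0.2843.
Try y = 0.437 m: A³/T = 0.1275 — low.
Try y = 0.633 m: A³/T = 0.813 — high.
Try y = 0.513 m: A³/T = 0.2842 — matches.

y_c = 0.513 m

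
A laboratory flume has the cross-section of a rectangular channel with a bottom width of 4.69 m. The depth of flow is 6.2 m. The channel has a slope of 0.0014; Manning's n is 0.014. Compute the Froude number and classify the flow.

subcritical

Flow area A = b·y = 4.69 × 6.2 = 29.08 m². Wetted perimeter P = b + 2y = 4.69 + 2×6.2 = 17.09 m.
Hydraulic radius R = A/P = 29.08/17.09 = 1.701 m.
V = (1/n) R^(2/3) √S = (1/0.014) × 1.701^(2/3) × √0.0014 = 3.809 m/s. Hydraulic depth D_h = A/T = 29.08/4.69 = 6.2 m.
Froude number Fr = V/√(g·D_h) = 3.809/√(9.81×6.2) = 0.488, which is less than 1, so the flow is subcritical.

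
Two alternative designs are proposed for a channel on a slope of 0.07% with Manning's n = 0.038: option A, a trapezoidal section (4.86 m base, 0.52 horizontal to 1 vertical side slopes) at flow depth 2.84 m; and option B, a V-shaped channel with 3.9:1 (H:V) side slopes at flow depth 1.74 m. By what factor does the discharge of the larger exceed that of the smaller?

2.33

Channel A: With bottom width b = 4.86 m and side slope z = 0.52: A = (b + zy)y = (4.86 + 0.52×2.84)×2.84 = 18 m²; P = b + 2y√(1+z²) = 4.86 + 2×2.84×1.127 = 11.26 m. Hydraulic radius R = A/P = 18/11.26 = 1.598 m. Q_A = (1/0.038)·18·1.598^(2/3)·√0.0007 = 17.13 m³/s.
Channel B: For a triangular section with side slope z = 3.9: A = zy² = 3.9×1.74² = 11.81 m²; P = 2y√(1+z²) = 2×1.74×4.026 = 14.01 m. Hydraulic radius R = A/P = 11.81/14.01 = 0.8427 m. Q_B = (1/0.038)·11.81·0.8427^(2/3)·√0.0007 = 7.335 m³/s.
The larger discharge is 17.13 m³/s and the smaller is 7.335 m³/s; the ratio is 2.33.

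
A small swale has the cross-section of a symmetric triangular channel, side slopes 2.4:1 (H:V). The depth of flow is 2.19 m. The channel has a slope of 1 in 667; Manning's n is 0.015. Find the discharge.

Q = 29.9 m³/s

For a triangular section with side slope z = 2.4: A = zy² = 2.4×2.19² = 11.51 m²; P = 2y√(1+z²) = 2×2.19×2.6 = 11.39 m.
Hydraulic radius R = A/P = 11.51/11.39 = 1.011 m.
Manning's equation: Q = (1/n) A R^(2/3) S^(1/2) = (1/0.015) × 11.51 × 1.011^(2/3) × 0.001499^(1/2) = 29.9 m³/s.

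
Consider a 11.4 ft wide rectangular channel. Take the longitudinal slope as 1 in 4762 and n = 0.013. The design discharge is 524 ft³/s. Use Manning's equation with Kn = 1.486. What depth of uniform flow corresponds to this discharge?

y_n = 11.4 ft

Manning's equation rearranged: A R^(2/3) = nQ / (1.486·√S) = 0.013 × 524 / (1.486 × √0.00021) = 316.3.
Try y = 8.64 ft: A R^(2/3) = 224.2 — short.
Try y = 13.3 ft: A R^(2/3) = 381.4 — over.
Try y = 11.4 ft: A R^(2/3) = 316.5 — ≈ 316.3.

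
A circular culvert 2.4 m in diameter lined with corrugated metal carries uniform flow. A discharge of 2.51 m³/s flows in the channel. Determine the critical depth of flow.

y_c = 0.711 m

At critical depth, Q² T / (g A³) = 1, i.e. A³/T = Q²/g = 2.51²/9.81 = 0.6422.
At y = 0.824 m: A³/T = 1.139 — too large.
At y = 0.495 m: A³/T = 0.157 — too small.
At y = 0.711 m: A³/T = 0.6439 — close enough.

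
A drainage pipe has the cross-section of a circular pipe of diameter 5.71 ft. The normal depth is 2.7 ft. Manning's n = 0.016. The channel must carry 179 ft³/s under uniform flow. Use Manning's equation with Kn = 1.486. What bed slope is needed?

S = 0.0171

For a circular section of diameter D = 5.71 ft at depth y = 2.7 ft, the central angle is θ = 2 arccos(1 − 2y/D) = 3.033 rad. Then A = (D²/8)(θ − sin θ) = 11.92 ft² and P = Dθ/2 = 8.659 ft.
Hydraulic radius R = A/P = 11.92/8.659 = 1.376 ft.
From Manning's equation, S = [nQ / (1.486 A R^(2/3))]² = [0.016 × 179 / (1.486 × 11.92 × 1.376^(2/3))]² = 0.0171.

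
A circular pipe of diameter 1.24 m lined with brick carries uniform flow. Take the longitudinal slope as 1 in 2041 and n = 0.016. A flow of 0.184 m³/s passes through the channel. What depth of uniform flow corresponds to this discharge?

Manning's equation rearranged: A R^(2/3) = nQ / (1·√S) = 0.016 × 0.184 / (√0.00049) = 0.133.
At y = 0.529 m: A R^(2/3) = 0.2095 — high.
At y = 0.325 m: A R^(2/3) = 0.08319 — low.
At y = 0.414 m: A R^(2/3) = 0.133 — ≈ 0.133.

y_n = 0.414 m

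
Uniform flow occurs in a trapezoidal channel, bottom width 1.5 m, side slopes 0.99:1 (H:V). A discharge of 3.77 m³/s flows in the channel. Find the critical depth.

y_c = 0.73 m

At critical depth, Q² T / (g A³) = 1, i.e. A³/T = Q²/g = 3.77²/9.81 = 1.449.
Try y = 0.795 m: A³/T = 1.955 — high.
Try y = 0.596 m: A³/T = 0.7212 — low.
Try y = 0.73 m: A³/T = 1.45 — matches.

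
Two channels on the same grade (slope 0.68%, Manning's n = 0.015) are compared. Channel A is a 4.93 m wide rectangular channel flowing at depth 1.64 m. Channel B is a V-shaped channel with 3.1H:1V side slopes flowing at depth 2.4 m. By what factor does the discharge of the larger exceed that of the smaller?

Channel A: Flow area A = b·y = 4.93 × 1.64 = 8.085 m². Wetted perimeter P = b + 2y = 4.93 + 2×1.64 = 8.21 m. Hydraulic radius R = A/P = 8.085/8.21 = 0.9848 m. Q_A = (1/0.015)·8.085·0.9848^(2/3)·√0.0068 = 44 m³/s.
Channel B: For a triangular section with side slope z = 3.1: A = zy² = 3.1×2.4² = 17.86 m²; P = 2y√(1+z²) = 2×2.4×3.257 = 15.64 m. Hydraulic radius R = A/P = 17.86/15.64 = 1.142 m. Q_B = (1/0.015)·17.86·1.142^(2/3)·√0.0068 = 107.3 m³/s.
The larger discharge is 107.3 m³/s and the smaller is 44 m³/s; the ratio is 2.44.

2.44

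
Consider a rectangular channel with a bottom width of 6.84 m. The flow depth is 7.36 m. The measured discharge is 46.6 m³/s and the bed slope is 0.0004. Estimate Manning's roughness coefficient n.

Flow area A = b·y = 6.84 × 7.36 = 50.34 m². Wetted perimeter P = b + 2y = 6.84 + 2×7.36 = 21.56 m.
Hydraulic radius R = A/P = 50.34/21.56 = 2.335 m.
Rearranging Manning's equation: n = (1/Q) A R^(2/3) S^(1/2) = (1/46.6) × 50.34 × 2.335^(2/3) × √0.0004 = 0.038.

n = 0.038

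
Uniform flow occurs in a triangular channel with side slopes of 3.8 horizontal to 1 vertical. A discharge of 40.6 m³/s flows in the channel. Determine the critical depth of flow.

y_c = 1.88 m

At critical depth, Q² T / (g A³) = 1, i.e. A³/T = Q²/g = 40.6²/9.81 = 168.
Trying y = 1.39 m: A³/T = 37.46 — low.
Trying y = 1.88 m: A³/T = 169.6 — matches.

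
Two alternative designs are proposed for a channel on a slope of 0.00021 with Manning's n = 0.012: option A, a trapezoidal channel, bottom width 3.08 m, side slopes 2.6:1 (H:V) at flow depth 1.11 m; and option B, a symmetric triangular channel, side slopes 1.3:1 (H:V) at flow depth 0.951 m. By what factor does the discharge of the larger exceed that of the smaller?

8.63

Channel A: With bottom width b = 3.08 m and side slope z = 2.6: A = (b + zy)y = (3.08 + 2.6×1.11)×1.11 = 6.622 m²; P = b + 2y√(1+z²) = 3.08 + 2×1.11×2.786 = 9.264 m. Hydraulic radius R = A/P = 6.622/9.264 = 0.7148 m. Q_A = (1/0.012)·6.622·0.7148^(2/3)·√0.00021 = 6.393 m³/s.
Channel B: For a triangular section with side slope z = 1.3: A = zy² = 1.3×0.951² = 1.176 m²; P = 2y√(1+z²) = 2×0.951×1.64 = 3.12 m. Hydraulic radius R = A/P = 1.176/3.12 = 0.3769 m. Q_B = (1/0.012)·1.176·0.3769^(2/3)·√0.00021 = 0.7408 m³/s.
The larger discharge is 6.393 m³/s and the smaller is 0.7408 m³/s; the ratio is 8.63.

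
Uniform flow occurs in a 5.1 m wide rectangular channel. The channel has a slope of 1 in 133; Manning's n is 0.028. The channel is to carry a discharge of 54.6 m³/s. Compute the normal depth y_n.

y_n = 2.84 m

Manning's equation rearranged: A R^(2/3) = nQ / (1·√S) = 0.028 × 54.6 / (√0.007519) = 17.63.
Trying y = 3.16 m: A R^(2/3) = 20.28 — too large.
Trying y = 2.54 m: A R^(2/3) = 15.21 — too small.
Trying y = 2.84 m: A R^(2/3) = 17.64 — close enough.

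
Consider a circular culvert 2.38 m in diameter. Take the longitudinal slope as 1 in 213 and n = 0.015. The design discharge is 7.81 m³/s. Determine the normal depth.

Manning's equation rearranged: A R^(2/3) = nQ / (1·√S) = 0.015 × 7.81 / (√0.004695) = 1.71.
Try y = 1.36 m: A R^(2/3) = 1.96 — over.
Try y = 1.06 m: A R^(2/3) = 1.287 — short.
Try y = 1.25 m: A R^(2/3) = 1.709 — matches.

y_n = 1.25 m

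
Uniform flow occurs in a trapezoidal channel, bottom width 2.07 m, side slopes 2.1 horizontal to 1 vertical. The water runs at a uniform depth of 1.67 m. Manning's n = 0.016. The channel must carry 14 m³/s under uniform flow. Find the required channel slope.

S = 0.000622

With bottom width b = 2.07 m and side slope z = 2.1: A = (b + zy)y = (2.07 + 2.1×1.67)×1.67 = 9.314 m²; P = b + 2y√(1+z²) = 2.07 + 2×1.67×2.326 = 9.839 m.
Hydraulic radius R = A/P = 9.314/9.839 = 0.9466 m.
From Manning's equation, S = [nQ / (1 A R^(2/3))]² = [0.016 × 14 / (1 × 9.314 × 0.9466^(2/3))]² = 0.000622.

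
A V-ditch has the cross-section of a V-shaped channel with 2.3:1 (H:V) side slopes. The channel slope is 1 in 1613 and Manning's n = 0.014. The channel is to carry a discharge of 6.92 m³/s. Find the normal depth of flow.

y_n = 1.48 m

Manning's equation rearranged: A R^(2/3) = nQ / (1·√S) = 0.014 × 6.92 / (√0.00062) = 3.891.
Try y = 1.08 m: A R^(2/3) = 1.679 — low.
Try y = 1.67 m: A R^(2/3) = 5.369 — high.
Try y = 1.48 m: A R^(2/3) = 3.891 — close enough.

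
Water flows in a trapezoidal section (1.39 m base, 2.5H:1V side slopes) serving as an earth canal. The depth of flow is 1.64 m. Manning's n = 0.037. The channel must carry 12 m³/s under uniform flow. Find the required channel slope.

With bottom width b = 1.39 m and side slope z = 2.5: A = (b + zy)y = (1.39 + 2.5×1.64)×1.64 = 9.004 m²; P = b + 2y√(1+z²) = 1.39 + 2×1.64×2.693 = 10.22 m.
Hydraulic radius R = A/P = 9.004/10.22 = 0.8808 m.
From Manning's equation, S = [nQ / (1 A R^(2/3))]² = [0.037 × 12 / (1 × 9.004 × 0.8808^(2/3))]² = 0.00288.

S = 0.00288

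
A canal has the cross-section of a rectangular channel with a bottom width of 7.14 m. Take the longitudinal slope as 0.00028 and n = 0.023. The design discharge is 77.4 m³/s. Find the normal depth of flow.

y_n = 8.13 m

Manning's equation rearranged: A R^(2/3) = nQ / (1·√S) = 0.023 × 77.4 / (√0.00028) = 106.4.
At y = 6.92 m: A R^(2/3) = 87.46 — low.
At y = 8.13 m: A R^(2/3) = 106.4 — close enough.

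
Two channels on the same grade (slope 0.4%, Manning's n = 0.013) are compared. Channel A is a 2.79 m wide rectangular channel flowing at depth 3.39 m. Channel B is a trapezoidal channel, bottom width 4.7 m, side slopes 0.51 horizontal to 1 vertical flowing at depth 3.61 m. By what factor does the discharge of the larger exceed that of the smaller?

Channel A: Flow area A = b·y = 2.79 × 3.39 = 9.458 m². Wetted perimeter P = b + 2y = 2.79 + 2×3.39 = 9.57 m. Hydraulic radius R = A/P = 9.458/9.57 = 0.9883 m. Q_A = (1/0.013)·9.458·0.9883^(2/3)·√0.004 = 45.65 m³/s.
Channel B: With bottom width b = 4.7 m and side slope z = 0.51: A = (b + zy)y = (4.7 + 0.51×3.61)×3.61 = 23.61 m²; P = b + 2y√(1+z²) = 4.7 + 2×3.61×1.123 = 12.8 m. Hydraulic radius R = A/P = 23.61/12.8 = 1.844 m. Q_B = (1/0.013)·23.61·1.844^(2/3)·√0.004 = 172.8 m³/s.
The larger discharge is 172.8 m³/s and the smaller is 45.65 m³/s; the ratio is 3.78.

3.78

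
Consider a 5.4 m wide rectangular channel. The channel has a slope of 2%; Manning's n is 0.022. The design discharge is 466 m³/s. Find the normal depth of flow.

Manning's equation rearranged: A R^(2/3) = nQ / (1·√S) = 0.022 × 466 / (√0.02) = 72.49.
At y = 9.34 m: A R^(2/3) = 82.57 — high.
At y = 5.87 m: A R^(2/3) = 47.76 — low.
At y = 8.35 m: A R^(2/3) = 72.53 — close enough.

y_n = 8.35 m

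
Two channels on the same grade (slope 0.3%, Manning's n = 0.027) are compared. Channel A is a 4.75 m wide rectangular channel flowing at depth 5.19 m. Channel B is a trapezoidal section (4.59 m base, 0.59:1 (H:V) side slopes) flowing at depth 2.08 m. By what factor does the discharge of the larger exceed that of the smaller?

2.39

Channel A: Flow area A = b·y = 4.75 × 5.19 = 24.65 m². Wetted perimeter P = b + 2y = 4.75 + 2×5.19 = 15.13 m. Hydraulic radius R = A/P = 24.65/15.13 = 1.629 m. Q_A = (1/0.027)·24.65·1.629^(2/3)·√0.003 = 69.25 m³/s.
Channel B: With bottom width b = 4.59 m and side slope z = 0.59: A = (b + zy)y = (4.59 + 0.59×2.08)×2.08 = 12.1 m²; P = b + 2y√(1+z²) = 4.59 + 2×2.08×1.161 = 9.42 m. Hydraulic radius R = A/P = 12.1/9.42 = 1.284 m. Q_B = (1/0.027)·12.1·1.284^(2/3)·√0.003 = 29 m³/s.
The larger discharge is 69.25 m³/s and the smaller is 29 m³/s; the ratio is 2.39.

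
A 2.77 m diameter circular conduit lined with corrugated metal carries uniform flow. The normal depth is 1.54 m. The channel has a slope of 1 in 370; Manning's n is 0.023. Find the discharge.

Q = 6.35 m³/s

For a circular section of diameter D = 2.77 m at depth y = 1.54 m, the central angle is θ = 2 arccos(1 − 2y/D) = 3.366 rad. Then A = (D²/8)(θ − sin θ) = 3.442 m² and P = Dθ/2 = 4.662 m.
Hydraulic radius R = A/P = 3.442/4.662 = 0.7383 m.
Manning's equation: Q = (1/n) A R^(2/3) S^(1/2) = (1/0.023) × 3.442 × 0.7383^(2/3) × 0.002703^(1/2) = 6.35 m³/s.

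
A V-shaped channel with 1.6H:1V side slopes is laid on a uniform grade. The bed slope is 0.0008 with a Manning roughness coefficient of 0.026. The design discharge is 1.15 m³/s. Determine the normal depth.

y_n = 1.06 m

Manning's equation rearranged: A R^(2/3) = nQ / (1·√S) = 0.026 × 1.15 / (√0.0008) = 1.057.
Try y = 0.763 m: A R^(2/3) = 0.439 — too small.
Try y = 1.18 m: A R^(2/3) = 1.404 — too large.
Try y = 1.06 m: A R^(2/3) = 1.055 — matches.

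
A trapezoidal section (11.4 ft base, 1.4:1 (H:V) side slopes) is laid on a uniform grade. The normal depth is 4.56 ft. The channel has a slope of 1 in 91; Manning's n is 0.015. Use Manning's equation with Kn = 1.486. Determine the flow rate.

Q = 1750 ft³/s

With bottom width b = 11.4 ft and side slope z = 1.4: A = (b + zy)y = (11.4 + 1.4×4.56)×4.56 = 81.1 ft²; P = b + 2y√(1+z²) = 11.4 + 2×4.56×1.72 = 27.09 ft.
Hydraulic radius R = A/P = 81.1/27.09 = 2.993 ft.
Manning's equation: Q = (1.486/n) A R^(2/3) S^(1/2) = (1.486/0.015) × 81.1 × 2.993^(2/3) × 0.01099^(1/2) = 1750 ft³/s.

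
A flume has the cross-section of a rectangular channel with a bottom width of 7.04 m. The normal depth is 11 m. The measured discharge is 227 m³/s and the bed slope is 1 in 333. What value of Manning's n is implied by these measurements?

Flow area A = b·y = 7.04 × 11 = 77.44 m². Wetted perimeter P = b + 2y = 7.04 + 2×11 = 29.04 m.
Hydraulic radius R = A/P = 77.44/29.04 = 2.667 m.
Rearranging Manning's equation: n = (1/Q) A R^(2/3) S^(1/2) = (1/227) × 77.44 × 2.667^(2/3) × √0.003003 = 0.0359.

n = 0.0359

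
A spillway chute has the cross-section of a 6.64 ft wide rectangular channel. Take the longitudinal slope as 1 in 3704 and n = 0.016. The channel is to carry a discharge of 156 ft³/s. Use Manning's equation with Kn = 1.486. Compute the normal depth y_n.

y_n = 8.6 ft

Manning's equation rearranged: A R^(2/3) = nQ / (1.486·√S) = 0.016 × 156 / (1.486 × √0.00027) = 102.2.
Trying y = 10.2 ft: A R^(2/3) = 124.9 — over.
Trying y = 8.6 ft: A R^(2/3) = 102.2 — matches.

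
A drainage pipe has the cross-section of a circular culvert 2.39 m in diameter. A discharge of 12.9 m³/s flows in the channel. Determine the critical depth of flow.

At critical depth, Q² T / (g A³) = 1, i.e. A³/T = Q²/g = 12.9²/9.81 = 16.96.
Trying y = 1.19 m: A³/T = 4.647 — low.
Trying y = 2.04 m: A³/T = 40.15 — high.
Trying y = 1.67 m: A³/T = 17.11 — close enough.

y_c = 1.67 m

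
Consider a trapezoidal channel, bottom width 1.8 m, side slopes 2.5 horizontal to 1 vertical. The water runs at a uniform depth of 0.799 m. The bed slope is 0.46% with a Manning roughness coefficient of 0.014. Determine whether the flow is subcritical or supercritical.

supercritical

With bottom width b = 1.8 m and side slope z = 2.5: A = (b + zy)y = (1.8 + 2.5×0.799)×0.799 = 3.034 m²; P = b + 2y√(1+z²) = 1.8 + 2×0.799×2.693 = 6.103 m.
Hydraulic radius R = A/P = 3.034/6.103 = 0.4972 m.
V = (1/n) R^(2/3) √S = (1/0.014) × 0.4972^(2/3) × √0.0046 = 3.04 m/s. Hydraulic depth D_h = A/T = 3.034/5.795 = 0.5236 m.
Froude number Fr = V/√(g·D_h) = 3.04/√(9.81×0.5236) = 1.34, which is greater than 1, so the flow is supercritical.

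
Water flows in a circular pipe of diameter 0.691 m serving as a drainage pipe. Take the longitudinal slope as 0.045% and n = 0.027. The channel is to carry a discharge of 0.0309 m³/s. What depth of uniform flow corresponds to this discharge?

Manning's equation rearranged: A R^(2/3) = nQ / (1·√S) = 0.027 × 0.0309 / (√0.00045) = 0.03933.
Try y = 0.32 m: A R^(2/3) = 0.05096 — high.
Try y = 0.277 m: A R^(2/3) = 0.03935 — matches.

y_n = 0.277 m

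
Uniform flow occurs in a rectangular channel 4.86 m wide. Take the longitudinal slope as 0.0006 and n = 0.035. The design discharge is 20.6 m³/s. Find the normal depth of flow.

y_n = 4.47 m

Manning's equation rearranged: A R^(2/3) = nQ / (1·√S) = 0.035 × 20.6 / (√0.0006) = 29.43.
At y = 3.55 m: A R^(2/3) = 22.03 — too small.
At y = 4.47 m: A R^(2/3) = 29.4 — matches.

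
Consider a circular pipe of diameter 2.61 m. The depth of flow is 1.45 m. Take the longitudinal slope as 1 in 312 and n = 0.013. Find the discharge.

Q = 10.4 m³/s

For a circular section of diameter D = 2.61 m at depth y = 1.45 m, the central angle is θ = 2 arccos(1 − 2y/D) = 3.364 rad. Then A = (D²/8)(θ − sin θ) = 3.053 m² and P = Dθ/2 = 4.39 m.
Hydraulic radius R = A/P = 3.053/4.39 = 0.6953 m.
Manning's equation: Q = (1/n) A R^(2/3) S^(1/2) = (1/0.013) × 3.053 × 0.6953^(2/3) × 0.003205^(1/2) = 10.4 m³/s.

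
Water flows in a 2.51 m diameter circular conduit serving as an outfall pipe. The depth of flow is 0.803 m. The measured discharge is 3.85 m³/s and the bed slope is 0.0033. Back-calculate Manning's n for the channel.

n = 0.012

For a circular section of diameter D = 2.51 m at depth y = 0.803 m, the central angle is θ = 2 arccos(1 − 2y/D) = 2.405 rad. Then A = (D²/8)(θ − sin θ) = 1.365 m² and P = Dθ/2 = 3.018 m.
Hydraulic radius R = A/P = 1.365/3.018 = 0.4522 m.
Rearranging Manning's equation: n = (1/Q) A R^(2/3) S^(1/2) = (1/3.85) × 1.365 × 0.4522^(2/3) × √0.0033 = 0.012.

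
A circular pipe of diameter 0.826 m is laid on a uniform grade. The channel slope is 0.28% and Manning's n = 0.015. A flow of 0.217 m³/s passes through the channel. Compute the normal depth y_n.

Manning's equation rearranged: A R^(2/3) = nQ / (1·√S) = 0.015 × 0.217 / (√0.0028) = 0.06151.
At y = 0.363 m: A R^(2/3) = 0.07477 — high.
At y = 0.271 m: A R^(2/3) = 0.04354 — low.
At y = 0.326 m: A R^(2/3) = 0.06156 — close enough.

y_n = 0.326 m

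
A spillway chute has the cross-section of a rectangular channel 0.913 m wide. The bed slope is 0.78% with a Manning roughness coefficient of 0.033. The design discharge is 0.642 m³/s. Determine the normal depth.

y_n = 0.636 m

Manning's equation rearranged: A R^(2/3) = nQ / (1·√S) = 0.033 × 0.642 / (√0.0078) = 0.2399.
Try y = 0.804 m: A R^(2/3) = 0.3225 — high.
Try y = 0.503 m: A R^(2/3) = 0.177 — low.
Try y = 0.636 m: A R^(2/3) = 0.24 — matches.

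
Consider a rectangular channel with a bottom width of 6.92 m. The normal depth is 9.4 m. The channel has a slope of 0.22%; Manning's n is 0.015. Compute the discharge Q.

Flow area A = b·y = 6.92 × 9.4 = 65.05 m². Wetted perimeter P = b + 2y = 6.92 + 2×9.4 = 25.72 m.
Hydraulic radius R = A/P = 65.05/25.72 = 2.529 m.
Manning's equation: Q = (1/n) A R^(2/3) S^(1/2) = (1/0.015) × 65.05 × 2.529^(2/3) × 0.0022^(1/2) = 378 m³/s.

Q = 378 m³/s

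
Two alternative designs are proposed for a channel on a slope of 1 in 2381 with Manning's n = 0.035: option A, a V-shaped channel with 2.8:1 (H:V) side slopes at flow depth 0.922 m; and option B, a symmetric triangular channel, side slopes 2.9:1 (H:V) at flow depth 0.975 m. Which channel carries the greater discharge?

channel B

Channel A: For a triangular section with side slope z = 2.8: A = zy² = 2.8×0.922² = 2.38 m²; P = 2y√(1+z²) = 2×0.922×2.973 = 5.483 m. Hydraulic radius R = A/P = 2.38/5.483 = 0.4341 m. Q_A = (1/0.035)·2.38·0.4341^(2/3)·√0.00042 = 0.7991 m³/s.
Channel B: For a triangular section with side slope z = 2.9: A = zy² = 2.9×0.975² = 2.757 m²; P = 2y√(1+z²) = 2×0.975×3.068 = 5.982 m. Hydraulic radius R = A/P = 2.757/5.982 = 0.4609 m. Q_B = (1/0.035)·2.757·0.4609^(2/3)·√0.00042 = 0.9631 m³/s.
Q_A = 0.7991 m³/s vs Q_B = 0.9631 m³/s, so channel B carries more.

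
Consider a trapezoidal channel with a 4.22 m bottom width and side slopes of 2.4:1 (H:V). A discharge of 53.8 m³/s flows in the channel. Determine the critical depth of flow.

At critical depth, Q² T / (g A³) = 1, i.e. A³/T = Q²/g = 53.8²/9.81 = 295.
Try y = 2.32 m: A³/T = 762.5 — over.
Try y = 1.82 m: A³/T = 294.7 — ≈ 295.

y_c = 1.82 m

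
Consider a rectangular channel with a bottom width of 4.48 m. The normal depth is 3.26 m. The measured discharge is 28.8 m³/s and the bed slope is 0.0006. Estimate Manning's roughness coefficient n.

Flow area A = b·y = 4.48 × 3.26 = 14.6 m². Wetted perimeter P = b + 2y = 4.48 + 2×3.26 = 11 m.
Hydraulic radius R = A/P = 14.6/11 = 1.328 m.
Rearranging Manning's equation: n = (1/Q) A R^(2/3) S^(1/2) = (1/28.8) × 14.6 × 1.328^(2/3) × √0.0006 = 0.015.

n = 0.015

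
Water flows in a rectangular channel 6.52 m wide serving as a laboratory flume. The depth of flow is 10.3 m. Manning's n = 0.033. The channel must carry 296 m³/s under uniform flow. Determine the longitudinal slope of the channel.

S = 0.00632

Flow area A = b·y = 6.52 × 10.3 = 67.16 m². Wetted perimeter P = b + 2y = 6.52 + 2×10.3 = 27.12 m.
Hydraulic radius R = A/P = 67.16/27.12 = 2.476 m.
From Manning's equation, S = [nQ / (1 A R^(2/3))]² = [0.033 × 296 / (1 × 67.16 × 2.476^(2/3))]² = 0.00632.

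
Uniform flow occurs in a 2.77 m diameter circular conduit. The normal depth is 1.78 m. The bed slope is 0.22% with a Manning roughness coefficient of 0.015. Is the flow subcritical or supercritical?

For a circular section of diameter D = 2.77 m at depth y = 1.78 m, the central angle is θ = 2 arccos(1 − 2y/D) = 3.72 rad. Then A = (D²/8)(θ − sin θ) = 4.092 m² and P = Dθ/2 = 5.152 m.
Hydraulic radius R = A/P = 4.092/5.152 = 0.7943 m.
V = (1/n) R^(2/3) √S = (1/0.015) × 0.7943^(2/3) × √0.0022 = 2.682 m/s. Hydraulic depth D_h = A/T = 4.092/2.655 = 1.541 m.
Froude number Fr = V/√(g·D_h) = 2.682/√(9.81×1.541) = 0.69, which is less than 1, so the flow is subcritical.

subcritical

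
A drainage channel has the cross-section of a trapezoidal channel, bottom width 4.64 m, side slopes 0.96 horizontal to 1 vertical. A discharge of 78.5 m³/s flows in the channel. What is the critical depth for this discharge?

At critical depth, Q² T / (g A³) = 1, i.e. A³/T = Q²/g = 78.5²/9.81 = 628.2.
Try y = 2.92 m: A³/T = 1002 — too large.
Try y = 2.56 m: A³/T = 627.8 — matches.

y_c = 2.56 m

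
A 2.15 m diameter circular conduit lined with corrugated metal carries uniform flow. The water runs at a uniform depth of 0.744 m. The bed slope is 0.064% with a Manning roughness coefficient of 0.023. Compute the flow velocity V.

V = 0.609 m/s

For a circular section of diameter D = 2.15 m at depth y = 0.744 m, the central angle is θ = 2 arccos(1 − 2y/D) = 2.516 rad. Then A = (D²/8)(θ − sin θ) = 1.115 m² and P = Dθ/2 = 2.704 m.
Hydraulic radius R = A/P = 1.115/2.704 = 0.4123 m.
From Manning's equation, V = (1/n) R^(2/3) S^(1/2) = (1/0.023) × 0.4123^(2/3) × 0.00064^(1/2) = 0.609 m/s.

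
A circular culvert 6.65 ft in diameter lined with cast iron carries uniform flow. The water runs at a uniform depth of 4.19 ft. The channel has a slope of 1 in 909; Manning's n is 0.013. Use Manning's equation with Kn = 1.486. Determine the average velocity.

For a circular section of diameter D = 6.65 ft at depth y = 4.19 ft, the central angle is θ = 2 arccos(1 − 2y/D) = 3.668 rad. Then A = (D²/8)(θ − sin θ) = 23.05 ft² and P = Dθ/2 = 12.2 ft.
Hydraulic radius R = A/P = 23.05/12.2 = 1.89 ft.
From Manning's equation, V = (1.486/n) R^(2/3) S^(1/2) = (1.486/0.013) × 1.89^(2/3) × 0.0011^(1/2) = 5.8 ft/s.

V = 5.8 ft/s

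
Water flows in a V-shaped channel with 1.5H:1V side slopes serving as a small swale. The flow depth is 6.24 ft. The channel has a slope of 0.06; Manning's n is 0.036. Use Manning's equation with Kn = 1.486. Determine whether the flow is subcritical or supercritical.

For a triangular section with side slope z = 1.5: A = zy² = 1.5×6.24² = 58.41 ft²; P = 2y√(1+z²) = 2×6.24×1.803 = 22.5 ft.
Hydraulic radius R = A/P = 58.41/22.5 = 2.596 ft.
V = (1.486/n) R^(2/3) √S = (1.486/0.036) × 2.596^(2/3) × √0.06 = 19.1 ft/s. Hydraulic depth D_h = A/T = 58.41/18.72 = 3.12 ft.
Froude number Fr = V/√(g·D_h) = 19.1/√(32.2×3.12) = 1.91, which is greater than 1, so the flow is supercritical.

supercritical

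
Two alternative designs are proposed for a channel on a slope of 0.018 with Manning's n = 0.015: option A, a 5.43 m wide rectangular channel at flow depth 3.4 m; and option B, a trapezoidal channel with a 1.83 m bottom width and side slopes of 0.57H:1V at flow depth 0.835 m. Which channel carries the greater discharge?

Channel A: Flow area A = b·y = 5.43 × 3.4 = 18.46 m². Wetted perimeter P = b + 2y = 5.43 + 2×3.4 = 12.23 m. Hydraulic radius R = A/P = 18.46/12.23 = 1.51 m. Q_A = (1/0.015)·18.46·1.51^(2/3)·√0.018 = 217.3 m³/s.
Channel B: With bottom width b = 1.83 m and side slope z = 0.57: A = (b + zy)y = (1.83 + 0.57×0.835)×0.835 = 1.925 m²; P = b + 2y√(1+z²) = 1.83 + 2×0.835×1.151 = 3.752 m. Hydraulic radius R = A/P = 1.925/3.752 = 0.5132 m. Q_B = (1/0.015)·1.925·0.5132^(2/3)·√0.018 = 11.04 m³/s.
Q_A = 217.3 m³/s vs Q_B = 11.04 m³/s, so channel A carries more.

channel A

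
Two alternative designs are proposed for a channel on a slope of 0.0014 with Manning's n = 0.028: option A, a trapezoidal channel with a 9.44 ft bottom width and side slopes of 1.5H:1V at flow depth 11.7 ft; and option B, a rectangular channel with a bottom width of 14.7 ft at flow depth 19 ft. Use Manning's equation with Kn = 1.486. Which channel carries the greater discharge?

channel A

Channel A: With bottom width b = 9.44 ft and side slope z = 1.5: A = (b + zy)y = (9.44 + 1.5×11.7)×11.7 = 315.8 ft²; P = b + 2y√(1+z²) = 9.44 + 2×11.7×1.803 = 51.62 ft. Hydraulic radius R = A/P = 315.8/51.62 = 6.117 ft. Q_A = (1.486/0.028)·315.8·6.117^(2/3)·√0.0014 = 2097 ft³/s.
Channel B: Flow area A = b·y = 14.7 × 19 = 279.3 ft². Wetted perimeter P = b + 2y = 14.7 + 2×19 = 52.7 ft. Hydraulic radius R = A/P = 279.3/52.7 = 5.3 ft. Q_B = (1.486/0.028)·279.3·5.3^(2/3)·√0.0014 = 1686 ft³/s.
Q_A = 2097 ft³/s vs Q_B = 1686 ft³/s, so channel A carries more.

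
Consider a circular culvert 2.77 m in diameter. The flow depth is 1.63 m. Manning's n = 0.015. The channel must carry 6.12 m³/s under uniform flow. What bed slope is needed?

For a circular section of diameter D = 2.77 m at depth y = 1.63 m, the central angle is θ = 2 arccos(1 − 2y/D) = 3.497 rad. Then A = (D²/8)(θ − sin θ) = 3.688 m² and P = Dθ/2 = 4.844 m.
Hydraulic radius R = A/P = 3.688/4.844 = 0.7615 m.
From Manning's equation, S = [nQ / (1 A R^(2/3))]² = [0.015 × 6.12 / (1 × 3.688 × 0.7615^(2/3))]² = 0.000891.

S = 0.000891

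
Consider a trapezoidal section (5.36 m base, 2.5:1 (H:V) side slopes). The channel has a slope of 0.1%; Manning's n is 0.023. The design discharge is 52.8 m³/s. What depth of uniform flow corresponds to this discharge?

y_n = 2.49 m

Manning's equation rearranged: A R^(2/3) = nQ / (1·√S) = 0.023 × 52.8 / (√0.001) = 38.4.
Try y = 2.84 m: A R^(2/3) = 50.67 — over.
Try y = 2.49 m: A R^(2/3) = 38.42 — close enough.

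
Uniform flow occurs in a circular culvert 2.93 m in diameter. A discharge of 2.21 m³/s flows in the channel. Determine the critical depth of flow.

y_c = 0.629 m

At critical depth, Q² T / (g A³) = 1, i.e. A³/T = Q²/g = 2.21²/9.81 = 0.4979.
At y = 0.482 m: A³/T = 0.1753 — short.
At y = 0.696 m: A³/T = 0.7395 — over.
At y = 0.629 m: A³/T = 0.498 — matches.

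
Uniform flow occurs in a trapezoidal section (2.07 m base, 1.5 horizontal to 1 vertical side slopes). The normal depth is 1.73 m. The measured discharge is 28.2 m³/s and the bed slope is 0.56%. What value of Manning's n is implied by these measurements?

n = 0.021

With bottom width b = 2.07 m and side slope z = 1.5: A = (b + zy)y = (2.07 + 1.5×1.73)×1.73 = 8.07 m²; P = b + 2y√(1+z²) = 2.07 + 2×1.73×1.803 = 8.308 m.
Hydraulic radius R = A/P = 8.07/8.308 = 0.9715 m.
Rearranging Manning's equation: n = (1/Q) A R^(2/3) S^(1/2) = (1/28.2) × 8.07 × 0.9715^(2/3) × √0.0056 = 0.021.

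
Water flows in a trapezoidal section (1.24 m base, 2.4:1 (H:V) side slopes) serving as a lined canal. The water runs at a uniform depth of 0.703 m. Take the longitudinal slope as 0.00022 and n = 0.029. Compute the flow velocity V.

With bottom width b = 1.24 m and side slope z = 2.4: A = (b + zy)y = (1.24 + 2.4×0.703)×0.703 = 2.058 m²; P = b + 2y√(1+z²) = 1.24 + 2×0.703×2.6 = 4.896 m.
Hydraulic radius R = A/P = 2.058/4.896 = 0.4203 m.
From Manning's equation, V = (1/n) R^(2/3) S^(1/2) = (1/0.029) × 0.4203^(2/3) × 0.00022^(1/2) = 0.287 m/s.

V = 0.287 m/s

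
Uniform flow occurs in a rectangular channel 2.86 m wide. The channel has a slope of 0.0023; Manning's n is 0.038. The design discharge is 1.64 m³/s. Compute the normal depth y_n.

y_n = 0.735 m

Manning's equation rearranged: A R^(2/3) = nQ / (1·√S) = 0.038 × 1.64 / (√0.0023) = 1.299.
Try y = 0.5 m: A R^(2/3) = 0.7376 — low.
Try y = 0.885 m: A R^(2/3) = 1.692 — high.
Try y = 0.735 m: A R^(2/3) = 1.298 — matches.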